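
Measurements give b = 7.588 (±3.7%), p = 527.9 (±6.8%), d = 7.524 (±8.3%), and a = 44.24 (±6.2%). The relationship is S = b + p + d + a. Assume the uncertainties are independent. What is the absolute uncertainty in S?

36.0

S is a linear combination, so absolute uncertainties add in quadrature:
  (δb)² = 0.0788;  (δp)² = 1290;  (δd)² = 0.390;  (δa)² = 7.52
δS = √(1300) = 36.0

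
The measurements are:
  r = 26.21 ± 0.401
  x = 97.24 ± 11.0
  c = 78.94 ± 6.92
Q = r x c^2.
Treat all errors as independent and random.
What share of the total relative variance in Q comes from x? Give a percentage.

(δQ/Q)² = (1·δr/r)² + (1·δx/x)² + (2·δc/c)²
  r term: (1×0.0153)² = 0.000234
  x term: (1×0.113)² = 0.0128
  c term: (2×0.0877)² = 0.0307
Total = 0.0438. Share from x = 0.0128/0.0438 = 0.292.

29.2%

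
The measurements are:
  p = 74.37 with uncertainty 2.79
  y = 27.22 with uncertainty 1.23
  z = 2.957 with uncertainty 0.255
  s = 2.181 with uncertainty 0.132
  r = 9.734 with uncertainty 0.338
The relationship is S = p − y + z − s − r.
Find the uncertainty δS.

Sums and differences: (δS)² = Σ (cᵢ δxᵢ)².
  (δp)² = 7.78;  (δy)² = 1.51;  (δz)² = 0.0650;  (δs)² = 0.0174;  (δr)² = 0.114
δS = √(9.49) = 3.08

3.08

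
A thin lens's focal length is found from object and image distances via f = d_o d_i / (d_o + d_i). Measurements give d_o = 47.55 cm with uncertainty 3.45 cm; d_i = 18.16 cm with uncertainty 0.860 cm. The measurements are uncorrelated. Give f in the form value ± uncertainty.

13.14 ± 0.522 cm

∂f/∂d_o = (d_i/(d_o+d_i))² = 0.0764;  ∂f/∂d_i = (d_o/(d_o+d_i))² = 0.524
δf = √((∂f/∂d_o · δd_o)² + (∂f/∂d_i · δd_i)²) = √(0.0694 + 0.203) = 0.522 cm
f = 13.14 cm.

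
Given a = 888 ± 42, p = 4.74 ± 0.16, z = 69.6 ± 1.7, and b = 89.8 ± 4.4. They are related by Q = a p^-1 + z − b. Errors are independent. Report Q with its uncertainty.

167 ± 11.9

Let w = a·p^-1 = 187. δw/w = √((1·δa/a)² + (-1·δp/p)²) = √(0.00224 + 0.00114) = 0.0581, so δw = 10.9.
Q = w + z − b: δQ = √(δw² + δz² + δb²) = √(119 + 2.89 + 19.4) = 11.9
Q = 167.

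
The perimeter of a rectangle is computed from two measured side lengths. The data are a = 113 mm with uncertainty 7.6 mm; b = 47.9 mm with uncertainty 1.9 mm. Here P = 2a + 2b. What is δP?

15.7 mm

Sums and differences: (δP)² = Σ (cᵢ δxᵢ)².
  (2·δa)² = 231;  (2·δb)² = 14.4
δP = √(245) = 15.7 mm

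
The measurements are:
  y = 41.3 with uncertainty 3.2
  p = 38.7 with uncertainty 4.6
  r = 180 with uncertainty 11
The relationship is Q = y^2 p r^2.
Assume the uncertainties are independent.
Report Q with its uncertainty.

Relative error in a monomial: (δQ/Q)² = Σ (nᵢ · δxᵢ/xᵢ)².
  (2·δy/y)² = (2×0.0775)² = 0.0240;  (1·δp/p)² = (1×0.119)² = 0.0141;  (2·δr/r)² = (2×0.0611)² = 0.0149
δQ/Q = √(0.0531) = 0.230
Q = 2.14e+09, so δQ = 0.230 × 2.14e+09 = 4.93e+08.

(2.14 ± 0.493) × 10^9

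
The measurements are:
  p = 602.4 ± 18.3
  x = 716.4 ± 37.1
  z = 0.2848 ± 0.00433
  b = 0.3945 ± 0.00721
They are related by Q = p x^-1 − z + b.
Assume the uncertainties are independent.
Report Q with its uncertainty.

0.9506 ± 0.0512

Let w = p·x^-1 = 0.8409. δw/w = √((1·δp/p)² + (-1·δx/x)²) = √(0.000923 + 0.00268) = 0.0600, so δw = 0.0505.
Q = w − z + b: δQ = √(δw² + δz² + δb²) = √(0.00255 + 1.87e-05 + 5.2e-05) = 0.0512
Q = 0.9506.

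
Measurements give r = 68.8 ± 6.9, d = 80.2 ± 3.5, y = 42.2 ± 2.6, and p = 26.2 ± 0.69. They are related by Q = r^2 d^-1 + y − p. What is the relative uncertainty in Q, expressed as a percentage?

Let w = r^2·d^-1 = 59.0. δw/w = √((2·δr/r)² + (-1·δd/d)²) = √(0.0402 + 0.00190) = 0.205, so δw = 12.1.
Q = w + y − p: δQ = √(δw² + δy² + δp²) = √(147 + 6.76 + 0.476) = 12.4
Q = 75.0, so δQ/Q = 12.4/75.0 = 0.165.

16.5%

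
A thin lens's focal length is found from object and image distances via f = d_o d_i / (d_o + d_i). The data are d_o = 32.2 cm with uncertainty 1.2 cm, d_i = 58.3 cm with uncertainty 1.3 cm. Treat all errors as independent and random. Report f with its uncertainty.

∂f/∂d_o = (d_i/(d_o+d_i))² = 0.415;  ∂f/∂d_i = (d_o/(d_o+d_i))² = 0.127
δf = √((∂f/∂d_o · δd_o)² + (∂f/∂d_i · δd_i)²) = √(0.248 + 0.0271) = 0.524 cm
f = 20.7 cm.

20.7 ± 0.524 cm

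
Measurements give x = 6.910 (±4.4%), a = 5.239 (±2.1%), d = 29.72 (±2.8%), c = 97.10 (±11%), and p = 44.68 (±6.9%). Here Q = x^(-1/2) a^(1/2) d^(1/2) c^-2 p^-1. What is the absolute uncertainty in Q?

Products/powers → add relative errors in quadrature, weighted by exponent:
  (−½·δx/x)² = (-0.5×0.0440)² = 0.000484;  (½·δa/a)² = (0.5×0.0210)² = 0.000110;  (½·δd/d)² = (0.5×0.0280)² = 0.000196;  (-2·δc/c)² = (-2×0.110)² = 0.0484;  (-1·δp/p)² = (-1×0.0690)² = 0.00476
δQ/Q = √(0.0540) = 0.232
Q = 1.127e-05, so δQ = 0.232 × 1.127e-05 = 2.62e-06.

2.62e-06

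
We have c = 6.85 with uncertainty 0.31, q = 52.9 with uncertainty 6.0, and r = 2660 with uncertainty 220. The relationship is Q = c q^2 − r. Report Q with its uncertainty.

16500 ± 4440

Let p = c·q^2 = 19200. δp/p = √((1·δc/c)² + (2·δq/q)²) = √(0.00205 + 0.0515) = 0.231, so δp = 4430.
Q = p − r: δQ = √(δp² + δr²) = √(1.97e+07 + 48400) = 4440
Q = 16500.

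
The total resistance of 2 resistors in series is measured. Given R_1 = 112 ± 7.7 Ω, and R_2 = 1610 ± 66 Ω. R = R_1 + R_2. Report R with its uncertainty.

1720 ± 66.4 Ω

R is a linear combination, so absolute uncertainties add in quadrature:
  (δR_1)² = 59.3;  (δR_2)² = 4360
δR = √(4420) = 66.4 Ω
R = 1720 Ω.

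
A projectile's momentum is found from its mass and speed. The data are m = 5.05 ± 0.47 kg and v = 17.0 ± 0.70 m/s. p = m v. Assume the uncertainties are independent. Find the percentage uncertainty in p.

10.2%

Products/powers → add relative errors in quadrature, weighted by exponent:
  (1·δm/m)² = (1×0.0931)² = 0.00866;  (1·δv/v)² = (1×0.0412)² = 0.00170
δp/p = √(0.0104) = 0.102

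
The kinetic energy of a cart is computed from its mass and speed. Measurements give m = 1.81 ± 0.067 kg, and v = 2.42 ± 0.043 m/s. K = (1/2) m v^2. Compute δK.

For a monomial K ∝ m, v^2, fractional errors add in quadrature:
  (1·δm/m)² = (1×0.0370)² = 0.00137;  (2·δv/v)² = (2×0.0178)² = 0.00126
δK/K = √(0.00263) = 0.0513
K = 5.30 J, so δK = 0.0513 × 5.30 = 0.272 J.

0.272 J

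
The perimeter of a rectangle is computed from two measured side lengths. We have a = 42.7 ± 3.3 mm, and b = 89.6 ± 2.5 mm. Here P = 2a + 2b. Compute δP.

8.28 mm

For a sum/difference, combine absolute errors in quadrature:
  (2·δa)² = 43.6;  (2·δb)² = 25.0
δP = √(68.6) = 8.28 mm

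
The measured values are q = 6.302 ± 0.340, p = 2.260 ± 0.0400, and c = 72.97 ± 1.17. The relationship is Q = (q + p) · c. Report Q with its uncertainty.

624.8 ± 26.9

Let u = q + p = 8.562. δu = √(δq² + δp²) = √(0.116 + 0.00160) = 0.342, so δu/u = 0.0400.
Q is then a monomial in u, c:
δQ/Q = √((δu/u)² + (1·δc/c)²) = √(0.00160 + 0.000257) = 0.0431
Q = 624.8, so δQ = 0.0431 × 624.8 = 26.9.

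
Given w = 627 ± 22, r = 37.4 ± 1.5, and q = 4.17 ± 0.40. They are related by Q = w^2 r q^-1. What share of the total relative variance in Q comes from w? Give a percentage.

31.3%

(δQ/Q)² = (2·δw/w)² + (1·δr/r)² + (-1·δq/q)²
  w term: (2×0.0351)² = 0.00492
  r term: (1×0.0401)² = 0.00161
  q term: (-1×0.0959)² = 0.00920
Total = 0.0157. Share from w = 0.00492/0.0157 = 0.313.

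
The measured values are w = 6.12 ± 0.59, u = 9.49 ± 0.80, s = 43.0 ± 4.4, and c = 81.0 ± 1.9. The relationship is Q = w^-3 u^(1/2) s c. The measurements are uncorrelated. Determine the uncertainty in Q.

14.5

Q is a product of powers, so relative uncertainties combine in quadrature:
  (-3·δw/w)² = (-3×0.0964)² = 0.0836;  (½·δu/u)² = (0.5×0.0843)² = 0.00178;  (1·δs/s)² = (1×0.102)² = 0.0105;  (1·δc/c)² = (1×0.0235)² = 0.000550
δQ/Q = √(0.0964) = 0.311
Q = 46.8, so δQ = 0.311 × 46.8 = 14.5.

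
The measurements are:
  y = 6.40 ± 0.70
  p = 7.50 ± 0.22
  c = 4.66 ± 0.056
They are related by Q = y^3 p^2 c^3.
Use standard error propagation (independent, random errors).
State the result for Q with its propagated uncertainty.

Relative error in a monomial: (δQ/Q)² = Σ (nᵢ · δxᵢ/xᵢ)².
  (3·δy/y)² = (3×0.109)² = 0.108;  (2·δp/p)² = (2×0.0293)² = 0.00344;  (3·δc/c)² = (3×0.0120)² = 0.00130
δQ/Q = √(0.112) = 0.335
Q = 1.49e+06, so δQ = 0.335 × 1.49e+06 = 5e+05.

(1.49 ± 0.500) × 10^6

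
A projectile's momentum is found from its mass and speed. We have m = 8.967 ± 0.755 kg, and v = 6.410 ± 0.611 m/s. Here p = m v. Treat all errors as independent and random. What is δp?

Relative error in a monomial: (δp/p)² = Σ (nᵢ · δxᵢ/xᵢ)².
  (1·δm/m)² = (1×0.0842)² = 0.00709;  (1·δv/v)² = (1×0.0953)² = 0.00909
δp/p = √(0.0162) = 0.127
p = 57.48 kg·m/s, so δp = 0.127 × 57.48 = 7.31 kg·m/s.

7.31 kg·m/s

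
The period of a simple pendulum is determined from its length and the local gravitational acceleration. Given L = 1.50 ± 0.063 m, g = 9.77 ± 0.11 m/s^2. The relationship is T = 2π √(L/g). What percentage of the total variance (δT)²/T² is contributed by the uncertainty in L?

93.3%

(δT/T)² = (½·δL/L)² + (−½·δg/g)²
  L term: (0.5×0.0420)² = 0.000441
  g term: (-0.5×0.0113)² = 3.17e-05
Total = 0.000473. Share from L = 0.000441/0.000473 = 0.933.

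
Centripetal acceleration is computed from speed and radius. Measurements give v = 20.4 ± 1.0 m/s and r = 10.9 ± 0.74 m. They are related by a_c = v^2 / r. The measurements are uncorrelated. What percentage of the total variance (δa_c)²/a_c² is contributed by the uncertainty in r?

32.4%

(δa_c/a_c)² = (2·δv/v)² + (-1·δr/r)²
  v term: (2×0.0490)² = 0.00961
  r term: (-1×0.0679)² = 0.00461
Total = 0.0142. Share from r = 0.00461/0.0142 = 0.324.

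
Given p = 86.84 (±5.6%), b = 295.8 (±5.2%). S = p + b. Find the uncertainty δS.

16.1

S is a linear combination, so absolute uncertainties add in quadrature:
  (δp)² = 23.6;  (δb)² = 237
δS = √(260) = 16.1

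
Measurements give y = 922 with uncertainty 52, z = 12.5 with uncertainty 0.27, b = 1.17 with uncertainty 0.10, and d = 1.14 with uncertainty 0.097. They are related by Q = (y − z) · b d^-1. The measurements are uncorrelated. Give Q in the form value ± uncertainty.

933 ± 125

Let u = y − z = 910. δu = √(δy² + δz²) = √(2700 + 0.0729) = 52.0, so δu/u = 0.0572.
Q is then a monomial in u, b, d:
δQ/Q = √((δu/u)² + (1·δb/b)² + (-1·δd/d)²) = √(0.00327 + 0.00731 + 0.00724) = 0.133
Q = 933, so δQ = 0.133 × 933 = 125.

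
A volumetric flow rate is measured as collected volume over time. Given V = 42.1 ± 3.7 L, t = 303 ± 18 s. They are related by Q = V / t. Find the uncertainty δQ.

Q is a product of powers, so relative uncertainties combine in quadrature:
  (1·δV/V)² = (1×0.0879)² = 0.00772;  (-1·δt/t)² = (-1×0.0594)² = 0.00353
δQ/Q = √(0.0113) = 0.106
Q = 0.139 L/s, so δQ = 0.106 × 0.139 = 0.0147 L/s.

0.0147 L/s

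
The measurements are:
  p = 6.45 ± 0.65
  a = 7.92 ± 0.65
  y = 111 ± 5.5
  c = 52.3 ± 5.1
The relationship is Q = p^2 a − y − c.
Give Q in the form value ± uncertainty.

Let w = p^2·a = 329. δw/w = √((2·δp/p)² + (1·δa/a)²) = √(0.0406 + 0.00674) = 0.218, so δw = 71.7.
Q = w − y − c: δQ = √(δw² + δy² + δc²) = √(5140 + 30.2 + 26.0) = 72.1
Q = 166.

166 ± 72.1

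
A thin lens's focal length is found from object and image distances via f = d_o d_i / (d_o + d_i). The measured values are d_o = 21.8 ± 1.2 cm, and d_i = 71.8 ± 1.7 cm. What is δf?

0.712 cm

∂f/∂d_o = (d_i/(d_o+d_i))² = 0.588;  ∂f/∂d_i = (d_o/(d_o+d_i))² = 0.0542
δf = √((∂f/∂d_o · δd_o)² + (∂f/∂d_i · δd_i)²) = √(0.499 + 0.00850) = 0.712 cm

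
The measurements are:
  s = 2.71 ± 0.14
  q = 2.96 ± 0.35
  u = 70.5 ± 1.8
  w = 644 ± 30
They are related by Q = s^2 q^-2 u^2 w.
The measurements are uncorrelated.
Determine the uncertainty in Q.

7.17e+05

Q is a product of powers, so relative uncertainties combine in quadrature:
  (2·δs/s)² = (2×0.0517)² = 0.0107;  (-2·δq/q)² = (-2×0.118)² = 0.0559;  (2·δu/u)² = (2×0.0255)² = 0.00261;  (1·δw/w)² = (1×0.0466)² = 0.00217
δQ/Q = √(0.0714) = 0.267
Q = 2.68e+06, so δQ = 0.267 × 2.68e+06 = 7.17e+05.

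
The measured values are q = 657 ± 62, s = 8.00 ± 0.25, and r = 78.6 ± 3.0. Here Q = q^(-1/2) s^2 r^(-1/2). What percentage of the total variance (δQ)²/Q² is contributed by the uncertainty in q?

34.3%

(δQ/Q)² = (−½·δq/q)² + (2·δs/s)² + (−½·δr/r)²
  q term: (-0.5×0.0944)² = 0.00223
  s term: (2×0.0312)² = 0.00391
  r term: (-0.5×0.0382)² = 0.000364
Total = 0.00650. Share from q = 0.00223/0.00650 = 0.343.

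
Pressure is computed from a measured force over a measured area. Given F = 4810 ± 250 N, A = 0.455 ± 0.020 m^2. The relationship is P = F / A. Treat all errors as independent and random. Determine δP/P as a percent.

Since P is a product/quotient, work with relative uncertainties:
  (1·δF/F)² = (1×0.0520)² = 0.00270;  (-1·δA/A)² = (-1×0.0440)² = 0.00193
δP/P = √(0.00463) = 0.0681

6.81%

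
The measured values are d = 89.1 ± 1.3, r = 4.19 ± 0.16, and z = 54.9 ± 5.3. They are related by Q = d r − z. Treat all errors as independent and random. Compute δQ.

16.2

Let p = d·r = 373. δp/p = √((1·δd/d)² + (1·δr/r)²) = √(0.000213 + 0.00146) = 0.0409, so δp = 15.3.
Q = p − z: δQ = √(δp² + δz²) = √(233 + 28.1) = 16.2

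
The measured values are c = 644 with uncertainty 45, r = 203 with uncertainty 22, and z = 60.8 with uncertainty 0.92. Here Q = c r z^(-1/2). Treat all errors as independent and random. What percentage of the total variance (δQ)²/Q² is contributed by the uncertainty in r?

70.4%

(δQ/Q)² = (1·δc/c)² + (1·δr/r)² + (−½·δz/z)²
  c term: (1×0.0699)² = 0.00488
  r term: (1×0.108)² = 0.0117
  z term: (-0.5×0.0151)² = 5.72e-05
Total = 0.0167. Share from r = 0.0117/0.0167 = 0.704.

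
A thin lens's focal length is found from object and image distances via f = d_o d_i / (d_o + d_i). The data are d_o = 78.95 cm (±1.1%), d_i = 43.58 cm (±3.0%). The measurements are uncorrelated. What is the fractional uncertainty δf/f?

0.0197

∂f/∂d_o = (d_i/(d_o+d_i))² = 0.126;  ∂f/∂d_i = (d_o/(d_o+d_i))² = 0.415
δf = √((∂f/∂d_o · δd_o)² + (∂f/∂d_i · δd_i)²) = √(0.0121 + 0.295) = 0.554 cm
f = 28.08 cm, so δf/f = 0.554/28.08 = 0.0197.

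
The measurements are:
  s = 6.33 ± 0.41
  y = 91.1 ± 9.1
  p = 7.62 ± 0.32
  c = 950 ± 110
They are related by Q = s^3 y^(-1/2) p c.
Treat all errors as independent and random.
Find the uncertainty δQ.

For a monomial Q ∝ s^3, y^(-1/2), p, c, fractional errors add in quadrature:
  (3·δs/s)² = (3×0.0648)² = 0.0378;  (−½·δy/y)² = (-0.5×0.0999)² = 0.00249;  (1·δp/p)² = (1×0.0420)² = 0.00176;  (1·δc/c)² = (1×0.116)² = 0.0134
δQ/Q = √(0.0554) = 0.235
Q = 1.92e+05, so δQ = 0.235 × 1.92e+05 = 45300.

45300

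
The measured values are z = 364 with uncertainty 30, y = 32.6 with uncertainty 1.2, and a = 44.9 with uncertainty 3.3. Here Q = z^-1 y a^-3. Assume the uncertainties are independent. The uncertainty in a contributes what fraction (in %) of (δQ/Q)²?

(δQ/Q)² = (-1·δz/z)² + (1·δy/y)² + (-3·δa/a)²
  z term: (-1×0.0824)² = 0.00679
  y term: (1×0.0368)² = 0.00135
  a term: (-3×0.0735)² = 0.0486
Total = 0.0568. Share from a = 0.0486/0.0568 = 0.856.

85.6%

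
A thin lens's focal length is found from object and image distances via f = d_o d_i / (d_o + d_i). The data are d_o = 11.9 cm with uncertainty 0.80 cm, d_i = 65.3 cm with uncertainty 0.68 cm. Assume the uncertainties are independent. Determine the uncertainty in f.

0.573 cm

∂f/∂d_o = (d_i/(d_o+d_i))² = 0.715;  ∂f/∂d_i = (d_o/(d_o+d_i))² = 0.0238
δf = √((∂f/∂d_o · δd_o)² + (∂f/∂d_i · δd_i)²) = √(0.328 + 0.000261) = 0.573 cm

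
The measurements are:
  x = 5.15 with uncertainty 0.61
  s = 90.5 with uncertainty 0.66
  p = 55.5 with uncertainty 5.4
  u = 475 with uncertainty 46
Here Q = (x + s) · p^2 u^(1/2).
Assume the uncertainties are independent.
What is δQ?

1.29e+06

Let w = x + s = 95.7. δw = √(δx² + δs²) = √(0.372 + 0.436) = 0.899, so δw/w = 0.00940.
Q is then a monomial in w, p, u:
δQ/Q = √((δw/w)² + (2·δp/p)² + (½·δu/u)²) = √(8.83e-05 + 0.0379 + 0.00234) = 0.201
Q = 6.42e+06, so δQ = 0.201 × 6.42e+06 = 1.29e+06.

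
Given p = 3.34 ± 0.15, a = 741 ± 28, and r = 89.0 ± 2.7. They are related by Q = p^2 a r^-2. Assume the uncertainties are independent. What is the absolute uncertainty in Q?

0.120

Products/powers → add relative errors in quadrature, weighted by exponent:
  (2·δp/p)² = (2×0.0449)² = 0.00807;  (1·δa/a)² = (1×0.0378)² = 0.00143;  (-2·δr/r)² = (-2×0.0303)² = 0.00368
δQ/Q = √(0.0132) = 0.115
Q = 1.04, so δQ = 0.115 × 1.04 = 0.120.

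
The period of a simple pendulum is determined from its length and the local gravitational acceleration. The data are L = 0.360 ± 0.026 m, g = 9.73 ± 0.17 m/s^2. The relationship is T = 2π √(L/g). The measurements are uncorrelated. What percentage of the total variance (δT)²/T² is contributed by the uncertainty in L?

94.5%

(δT/T)² = (½·δL/L)² + (−½·δg/g)²
  L term: (0.5×0.0722)² = 0.00130
  g term: (-0.5×0.0175)² = 7.63e-05
Total = 0.00138. Share from L = 0.00130/0.00138 = 0.945.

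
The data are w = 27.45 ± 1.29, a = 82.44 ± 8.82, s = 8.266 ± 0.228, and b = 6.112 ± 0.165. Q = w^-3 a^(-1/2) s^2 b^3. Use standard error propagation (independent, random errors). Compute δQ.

Products/powers → add relative errors in quadrature, weighted by exponent:
  (-3·δw/w)² = (-3×0.0470)² = 0.0199;  (−½·δa/a)² = (-0.5×0.107)² = 0.00286;  (2·δs/s)² = (2×0.0276)² = 0.00304;  (3·δb/b)² = (3×0.0270)² = 0.00656
δQ/Q = √(0.0323) = 0.180
Q = 0.08307, so δQ = 0.180 × 0.08307 = 0.0149.

0.0149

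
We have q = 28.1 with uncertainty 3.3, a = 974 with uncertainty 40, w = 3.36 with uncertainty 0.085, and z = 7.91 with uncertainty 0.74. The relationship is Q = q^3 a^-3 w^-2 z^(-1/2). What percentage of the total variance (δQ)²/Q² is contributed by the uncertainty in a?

(δQ/Q)² = (3·δq/q)² + (-3·δa/a)² + (-2·δw/w)² + (−½·δz/z)²
  q term: (3×0.117)² = 0.124
  a term: (-3×0.0411)² = 0.0152
  w term: (-2×0.0253)² = 0.00256
  z term: (-0.5×0.0936)² = 0.00219
Total = 0.144. Share from a = 0.0152/0.144 = 0.105.

10.5%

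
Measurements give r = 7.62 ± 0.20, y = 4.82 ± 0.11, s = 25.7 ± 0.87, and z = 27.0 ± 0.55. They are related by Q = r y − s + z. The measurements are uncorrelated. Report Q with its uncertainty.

38.0 ± 1.64

Let p = r·y = 36.7. δp/p = √((1·δr/r)² + (1·δy/y)²) = √(0.000689 + 0.000521) = 0.0348, so δp = 1.28.
Q = p − s + z: δQ = √(δp² + δs² + δz²) = √(1.63 + 0.757 + 0.303) = 1.64
Q = 38.0.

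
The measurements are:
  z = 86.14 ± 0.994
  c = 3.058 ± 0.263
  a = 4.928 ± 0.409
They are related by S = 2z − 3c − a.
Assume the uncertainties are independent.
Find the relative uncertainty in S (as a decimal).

0.0138

Each term contributes (cᵢ δxᵢ)² to (δS)²:
  (2·δz)² = 3.95;  (3·δc)² = 0.623;  (δa)² = 0.167
δS = √(4.74) = 2.18
S = 158.2, so δS/S = 2.18/158.2 = 0.0138.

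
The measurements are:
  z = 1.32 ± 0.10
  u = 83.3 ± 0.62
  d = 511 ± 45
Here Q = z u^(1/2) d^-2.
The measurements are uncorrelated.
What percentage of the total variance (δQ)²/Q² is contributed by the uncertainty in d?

84.4%

(δQ/Q)² = (1·δz/z)² + (½·δu/u)² + (-2·δd/d)²
  z term: (1×0.0758)² = 0.00574
  u term: (0.5×0.00744)² = 1.38e-05
  d term: (-2×0.0881)² = 0.0310
Total = 0.0368. Share from d = 0.0310/0.0368 = 0.844.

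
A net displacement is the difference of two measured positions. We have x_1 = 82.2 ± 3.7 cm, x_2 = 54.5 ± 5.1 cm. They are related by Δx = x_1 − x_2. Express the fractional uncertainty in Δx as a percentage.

22.7%

Sums and differences: (δΔx)² = Σ (cᵢ δxᵢ)².
  (δx_1)² = 13.7;  (δx_2)² = 26.0
δΔx = √(39.7) = 6.30 cm
Δx = 27.7 cm, so δΔx/Δx = 6.30/27.7 = 0.227.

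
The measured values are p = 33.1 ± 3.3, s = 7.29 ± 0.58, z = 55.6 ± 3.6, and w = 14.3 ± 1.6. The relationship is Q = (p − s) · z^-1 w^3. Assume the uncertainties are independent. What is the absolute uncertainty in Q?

496

Let u = p − s = 25.8. δu = √(δp² + δs²) = √(10.9 + 0.336) = 3.35, so δu/u = 0.130.
Q is then a monomial in u, z, w:
δQ/Q = √((δu/u)² + (-1·δz/z)² + (3·δw/w)²) = √(0.0169 + 0.00419 + 0.113) = 0.366
Q = 1360, so δQ = 0.366 × 1360 = 496.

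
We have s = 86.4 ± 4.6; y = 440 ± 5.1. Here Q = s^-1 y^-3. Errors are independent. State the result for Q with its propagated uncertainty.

For a monomial Q ∝ s^-1, y^-3, fractional errors add in quadrature:
  (-1·δs/s)² = (-1×0.0532)² = 0.00283;  (-3·δy/y)² = (-3×0.0116)² = 0.00121
δQ/Q = √(0.00404) = 0.0636
Q = 1.36e-10, so δQ = 0.0636 × 1.36e-10 = 8.64e-12.

(1.36 ± 0.0864) × 10^-10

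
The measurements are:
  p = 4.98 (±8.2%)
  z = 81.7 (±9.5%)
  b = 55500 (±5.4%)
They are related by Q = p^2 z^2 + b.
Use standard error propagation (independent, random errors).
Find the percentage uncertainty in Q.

18.8%

Let w = p^2·z^2 = 1.66e+05. δw/w = √((2·δp/p)² + (2·δz/z)²) = √(0.0269 + 0.0361) = 0.251, so δw = 41500.
Q = w + b: δQ = √(δw² + δb²) = √(1.73e+09 + 8.98e+06) = 41700
Q = 2.21e+05, so δQ/Q = 41700/2.21e+05 = 0.188.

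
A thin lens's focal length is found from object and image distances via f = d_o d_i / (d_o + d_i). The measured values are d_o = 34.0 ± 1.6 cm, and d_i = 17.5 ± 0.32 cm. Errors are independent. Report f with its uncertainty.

11.6 ± 0.231 cm

∂f/∂d_o = (d_i/(d_o+d_i))² = 0.115;  ∂f/∂d_i = (d_o/(d_o+d_i))² = 0.436
δf = √((∂f/∂d_o · δd_o)² + (∂f/∂d_i · δd_i)²) = √(0.0341 + 0.0195) = 0.231 cm
f = 11.6 cm.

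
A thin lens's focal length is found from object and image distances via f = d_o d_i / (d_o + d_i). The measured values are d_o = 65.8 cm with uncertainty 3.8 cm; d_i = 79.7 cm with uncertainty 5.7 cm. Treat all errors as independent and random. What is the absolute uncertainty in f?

∂f/∂d_o = (d_i/(d_o+d_i))² = 0.300;  ∂f/∂d_i = (d_o/(d_o+d_i))² = 0.205
δf = √((∂f/∂d_o · δd_o)² + (∂f/∂d_i · δd_i)²) = √(1.30 + 1.36) = 1.63 cm

1.63 cm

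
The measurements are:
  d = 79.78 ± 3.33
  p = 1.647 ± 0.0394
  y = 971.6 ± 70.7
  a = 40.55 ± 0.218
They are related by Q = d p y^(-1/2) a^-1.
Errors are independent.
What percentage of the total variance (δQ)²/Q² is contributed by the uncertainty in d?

47.5%

(δQ/Q)² = (1·δd/d)² + (1·δp/p)² + (−½·δy/y)² + (-1·δa/a)²
  d term: (1×0.0417)² = 0.00174
  p term: (1×0.0239)² = 0.000572
  y term: (-0.5×0.0728)² = 0.00132
  a term: (-1×0.00538)² = 2.89e-05
Total = 0.00367. Share from d = 0.00174/0.00367 = 0.475.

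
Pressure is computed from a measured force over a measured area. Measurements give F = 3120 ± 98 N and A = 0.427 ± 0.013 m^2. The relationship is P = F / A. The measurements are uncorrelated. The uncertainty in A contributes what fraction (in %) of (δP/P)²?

48.4%

(δP/P)² = (1·δF/F)² + (-1·δA/A)²
  F term: (1×0.0314)² = 0.000987
  A term: (-1×0.0304)² = 0.000927
Total = 0.00191. Share from A = 0.000927/0.00191 = 0.484.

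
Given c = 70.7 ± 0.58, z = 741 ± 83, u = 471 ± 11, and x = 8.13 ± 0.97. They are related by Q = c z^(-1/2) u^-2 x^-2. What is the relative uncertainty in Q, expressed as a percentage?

25.0%

Q is a product of powers, so relative uncertainties combine in quadrature:
  (1·δc/c)² = (1×0.00820)² = 6.73e-05;  (−½·δz/z)² = (-0.5×0.112)² = 0.00314;  (-2·δu/u)² = (-2×0.0234)² = 0.00218;  (-2·δx/x)² = (-2×0.119)² = 0.0569
δQ/Q = √(0.0623) = 0.250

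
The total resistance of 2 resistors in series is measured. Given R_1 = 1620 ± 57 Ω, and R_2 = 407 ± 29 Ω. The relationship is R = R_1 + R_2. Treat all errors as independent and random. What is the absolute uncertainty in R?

64.0 Ω

R is a linear combination, so absolute uncertainties add in quadrature:
  (δR_1)² = 3250;  (δR_2)² = 841
δR = √(4090) = 64.0 Ω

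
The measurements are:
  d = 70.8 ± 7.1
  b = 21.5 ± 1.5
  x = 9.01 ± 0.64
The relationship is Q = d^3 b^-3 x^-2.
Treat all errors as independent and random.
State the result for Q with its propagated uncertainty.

0.440 ± 0.173

Products/powers → add relative errors in quadrature, weighted by exponent:
  (3·δd/d)² = (3×0.100)² = 0.0905;  (-3·δb/b)² = (-3×0.0698)² = 0.0438;  (-2·δx/x)² = (-2×0.0710)² = 0.0202
δQ/Q = √(0.154) = 0.393
Q = 0.440, so δQ = 0.393 × 0.440 = 0.173.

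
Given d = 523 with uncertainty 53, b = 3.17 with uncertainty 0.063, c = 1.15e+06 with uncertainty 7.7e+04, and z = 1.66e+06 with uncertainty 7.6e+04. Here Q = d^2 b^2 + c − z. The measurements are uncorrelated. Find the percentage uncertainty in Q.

25.8%

Let p = d^2·b^2 = 2.75e+06. δp/p = √((2·δd/d)² + (2·δb/b)²) = √(0.0411 + 0.00158) = 0.207, so δp = 5.68e+05.
Q = p + c − z: δQ = √(δp² + δc² + δz²) = √(3.22e+11 + 5.93e+09 + 5.78e+09) = 5.78e+05
Q = 2.24e+06, so δQ/Q = 5.78e+05/2.24e+06 = 0.258.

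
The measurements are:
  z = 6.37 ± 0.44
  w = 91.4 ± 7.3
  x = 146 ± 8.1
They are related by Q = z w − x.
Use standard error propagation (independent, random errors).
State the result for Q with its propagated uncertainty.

436 ± 62.0

Let p = z·w = 582. δp/p = √((1·δz/z)² + (1·δw/w)²) = √(0.00477 + 0.00638) = 0.106, so δp = 61.5.
Q = p − x: δQ = √(δp² + δx²) = √(3780 + 65.6) = 62.0
Q = 436.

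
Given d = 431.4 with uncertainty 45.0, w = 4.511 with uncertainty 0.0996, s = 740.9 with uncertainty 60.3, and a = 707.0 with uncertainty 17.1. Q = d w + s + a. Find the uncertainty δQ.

Let p = d·w = 1946. δp/p = √((1·δd/d)² + (1·δw/w)²) = √(0.0109 + 0.000487) = 0.107, so δp = 207.
Q = p + s + a: δQ = √(δp² + δs² + δa²) = √(43100 + 3640 + 292) = 217

217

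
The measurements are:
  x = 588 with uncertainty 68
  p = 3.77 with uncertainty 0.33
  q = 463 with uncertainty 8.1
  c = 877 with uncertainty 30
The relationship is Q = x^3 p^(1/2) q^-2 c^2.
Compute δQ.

Since Q is a product/quotient, work with relative uncertainties:
  (3·δx/x)² = (3×0.116)² = 0.120;  (½·δp/p)² = (0.5×0.0875)² = 0.00192;  (-2·δq/q)² = (-2×0.0175)² = 0.00122;  (2·δc/c)² = (2×0.0342)² = 0.00468
δQ/Q = √(0.128) = 0.358
Q = 1.42e+09, so δQ = 0.358 × 1.42e+09 = 5.07e+08.

5.07e+08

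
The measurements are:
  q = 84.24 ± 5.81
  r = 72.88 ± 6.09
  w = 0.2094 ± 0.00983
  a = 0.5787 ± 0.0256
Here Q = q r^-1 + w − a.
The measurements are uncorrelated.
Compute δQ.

Let p = q·r^-1 = 1.156. δp/p = √((1·δq/q)² + (-1·δr/r)²) = √(0.00476 + 0.00698) = 0.108, so δp = 0.125.
Q = p + w − a: δQ = √(δp² + δw² + δa²) = √(0.0157 + 9.66e-05 + 0.000655) = 0.128

0.128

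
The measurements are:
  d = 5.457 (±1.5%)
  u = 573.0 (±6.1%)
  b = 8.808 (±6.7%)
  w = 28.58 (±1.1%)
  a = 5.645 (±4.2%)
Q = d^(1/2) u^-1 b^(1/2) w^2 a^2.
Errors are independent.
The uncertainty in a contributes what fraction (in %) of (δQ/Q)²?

56.7%

(δQ/Q)² = (½·δd/d)² + (-1·δu/u)² + (½·δb/b)² + (2·δw/w)² + (2·δa/a)²
  d term: (0.5×0.0150)² = 5.62e-05
  u term: (-1×0.0610)² = 0.00372
  b term: (0.5×0.0670)² = 0.00112
  w term: (2×0.0110)² = 0.000484
  a term: (2×0.0420)² = 0.00706
Total = 0.0124. Share from a = 0.00706/0.0124 = 0.567.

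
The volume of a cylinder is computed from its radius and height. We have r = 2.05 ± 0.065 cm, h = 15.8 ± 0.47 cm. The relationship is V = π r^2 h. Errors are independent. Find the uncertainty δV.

For a monomial V ∝ r^2, h, fractional errors add in quadrature:
  (2·δr/r)² = (2×0.0317)² = 0.00402;  (1·δh/h)² = (1×0.0297)² = 0.000885
δV/V = √(0.00491) = 0.0700
V = 209 cm^3, so δV = 0.0700 × 209 = 14.6 cm^3.

14.6 cm^3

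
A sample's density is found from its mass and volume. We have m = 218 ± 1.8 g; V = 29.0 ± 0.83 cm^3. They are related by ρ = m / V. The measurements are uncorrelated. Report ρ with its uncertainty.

Each factor contributes (exponent × relative error)² to (δρ/ρ)²:
  (1·δm/m)² = (1×0.00826)² = 6.82e-05;  (-1·δV/V)² = (-1×0.0286)² = 0.000819
δρ/ρ = √(0.000887) = 0.0298
ρ = 7.52 g/cm^3, so δρ = 0.0298 × 7.52 = 0.224 g/cm^3.

7.52 ± 0.224 g/cm^3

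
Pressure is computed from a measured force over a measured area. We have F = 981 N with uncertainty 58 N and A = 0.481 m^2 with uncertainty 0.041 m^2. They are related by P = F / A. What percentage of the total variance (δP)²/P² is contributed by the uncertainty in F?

(δP/P)² = (1·δF/F)² + (-1·δA/A)²
  F term: (1×0.0591)² = 0.00350
  A term: (-1×0.0852)² = 0.00727
Total = 0.0108. Share from F = 0.00350/0.0108 = 0.325.

32.5%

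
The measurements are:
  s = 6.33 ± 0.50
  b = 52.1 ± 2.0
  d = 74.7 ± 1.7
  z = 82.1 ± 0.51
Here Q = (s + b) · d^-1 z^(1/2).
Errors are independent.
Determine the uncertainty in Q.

Let u = s + b = 58.4. δu = √(δs² + δb²) = √(0.250 + 4.00) = 2.06, so δu/u = 0.0353.
Q is then a monomial in u, d, z:
δQ/Q = √((δu/u)² + (-1·δd/d)² + (½·δz/z)²) = √(0.00124 + 0.000518 + 9.65e-06) = 0.0421
Q = 7.09, so δQ = 0.0421 × 7.09 = 0.298.

0.298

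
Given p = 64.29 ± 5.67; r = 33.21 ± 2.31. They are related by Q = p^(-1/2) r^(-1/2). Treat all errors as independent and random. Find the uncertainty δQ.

Since Q is a product/quotient, work with relative uncertainties:
  (−½·δp/p)² = (-0.5×0.0882)² = 0.00194;  (−½·δr/r)² = (-0.5×0.0696)² = 0.00121
δQ/Q = √(0.00315) = 0.0562
Q = 0.02164, so δQ = 0.0562 × 0.02164 = 0.00122.

0.00122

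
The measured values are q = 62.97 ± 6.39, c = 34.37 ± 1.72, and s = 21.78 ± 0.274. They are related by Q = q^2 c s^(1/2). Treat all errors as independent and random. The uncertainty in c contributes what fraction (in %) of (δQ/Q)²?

(δQ/Q)² = (2·δq/q)² + (1·δc/c)² + (½·δs/s)²
  q term: (2×0.101)² = 0.0412
  c term: (1×0.0500)² = 0.00250
  s term: (0.5×0.0126)² = 3.96e-05
Total = 0.0437. Share from c = 0.00250/0.0437 = 0.0573.

5.73%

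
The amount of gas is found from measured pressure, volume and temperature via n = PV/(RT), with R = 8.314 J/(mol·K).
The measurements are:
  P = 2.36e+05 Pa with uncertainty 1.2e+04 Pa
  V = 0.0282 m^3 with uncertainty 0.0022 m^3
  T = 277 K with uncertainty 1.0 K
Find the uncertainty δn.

0.269 mol

For a monomial n ∝ P, V, T^-1, fractional errors add in quadrature:
  (1·δP/P)² = (1×0.0508)² = 0.00259;  (1·δV/V)² = (1×0.0780)² = 0.00609;  (-1·δT/T)² = (-1×0.00361)² = 1.3e-05
δn/n = √(0.00868) = 0.0932
n = 2.89 mol, so δn = 0.0932 × 2.89 = 0.269 mol.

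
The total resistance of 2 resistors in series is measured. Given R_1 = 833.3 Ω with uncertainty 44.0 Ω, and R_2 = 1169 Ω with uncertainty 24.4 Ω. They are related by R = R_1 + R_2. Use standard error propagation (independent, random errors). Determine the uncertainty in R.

Absolute uncertainties add in quadrature for a linear combination:
  (δR_1)² = 1940;  (δR_2)² = 595
δR = √(2530) = 50.3 Ω

50.3 Ω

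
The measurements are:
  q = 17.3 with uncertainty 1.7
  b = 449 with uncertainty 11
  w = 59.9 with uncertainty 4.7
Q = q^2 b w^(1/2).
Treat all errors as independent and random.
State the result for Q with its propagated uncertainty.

Relative error in a monomial: (δQ/Q)² = Σ (nᵢ · δxᵢ/xᵢ)².
  (2·δq/q)² = (2×0.0983)² = 0.0386;  (1·δb/b)² = (1×0.0245)² = 0.000600;  (½·δw/w)² = (0.5×0.0785)² = 0.00154
δQ/Q = √(0.0408) = 0.202
Q = 1.04e+06, so δQ = 0.202 × 1.04e+06 = 2.1e+05.

(1.04 ± 0.210) × 10^6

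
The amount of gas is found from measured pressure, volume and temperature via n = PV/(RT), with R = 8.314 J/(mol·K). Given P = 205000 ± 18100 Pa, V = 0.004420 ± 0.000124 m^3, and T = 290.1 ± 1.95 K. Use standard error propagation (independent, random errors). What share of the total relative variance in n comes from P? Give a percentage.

90.4%

(δn/n)² = (1·δP/P)² + (1·δV/V)² + (-1·δT/T)²
  P term: (1×0.0883)² = 0.00780
  V term: (1×0.0281)² = 0.000787
  T term: (-1×0.00672)² = 4.52e-05
Total = 0.00863. Share from P = 0.00780/0.00863 = 0.904.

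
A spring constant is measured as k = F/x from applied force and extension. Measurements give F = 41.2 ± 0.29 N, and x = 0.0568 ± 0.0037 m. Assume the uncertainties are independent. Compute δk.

47.5 N/m

Products/powers → add relative errors in quadrature, weighted by exponent:
  (1·δF/F)² = (1×0.00704)² = 4.95e-05;  (-1·δx/x)² = (-1×0.0651)² = 0.00424
δk/k = √(0.00429) = 0.0655
k = 725 N/m, so δk = 0.0655 × 725 = 47.5 N/m.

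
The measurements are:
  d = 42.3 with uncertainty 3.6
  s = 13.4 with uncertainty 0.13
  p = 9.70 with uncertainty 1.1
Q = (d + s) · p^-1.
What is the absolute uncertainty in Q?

Let u = d + s = 55.7. δu = √(δd² + δs²) = √(13.0 + 0.0169) = 3.60, so δu/u = 0.0647.
Q is then a monomial in u, p:
δQ/Q = √((δu/u)² + (-1·δp/p)²) = √(0.00418 + 0.0129) = 0.131
Q = 5.74, so δQ = 0.131 × 5.74 = 0.750.

0.750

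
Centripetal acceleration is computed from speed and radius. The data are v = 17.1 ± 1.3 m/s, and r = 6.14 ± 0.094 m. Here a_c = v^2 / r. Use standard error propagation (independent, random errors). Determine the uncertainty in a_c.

7.28 m/s^2

Products/powers → add relative errors in quadrature, weighted by exponent:
  (2·δv/v)² = (2×0.0760)² = 0.0231;  (-1·δr/r)² = (-1×0.0153)² = 0.000234
δa_c/a_c = √(0.0234) = 0.153
a_c = 47.6 m/s^2, so δa_c = 0.153 × 47.6 = 7.28 m/s^2.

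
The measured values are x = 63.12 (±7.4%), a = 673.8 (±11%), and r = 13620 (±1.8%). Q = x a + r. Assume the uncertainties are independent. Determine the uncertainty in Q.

5640

Let p = x·a = 42530. δp/p = √((1·δx/x)² + (1·δa/a)²) = √(0.00548 + 0.0121) = 0.133, so δp = 5640.
Q = p + r: δQ = √(δp² + δr²) = √(3.18e+07 + 60100) = 5640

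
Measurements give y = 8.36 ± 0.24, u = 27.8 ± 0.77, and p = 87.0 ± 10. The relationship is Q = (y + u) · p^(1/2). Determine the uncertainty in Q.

20.8

Let w = y + u = 36.2. δw = √(δy² + δu²) = √(0.0576 + 0.593) = 0.807, so δw/w = 0.0223.
Q is then a monomial in w, p:
δQ/Q = √((δw/w)² + (½·δp/p)²) = √(0.000497 + 0.00330) = 0.0616
Q = 337, so δQ = 0.0616 × 337 = 20.8.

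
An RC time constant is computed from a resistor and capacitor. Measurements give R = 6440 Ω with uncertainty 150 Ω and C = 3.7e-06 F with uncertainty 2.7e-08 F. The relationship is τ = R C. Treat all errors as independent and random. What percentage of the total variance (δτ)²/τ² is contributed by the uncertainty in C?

(δτ/τ)² = (1·δR/R)² + (1·δC/C)²
  R term: (1×0.0233)² = 0.000543
  C term: (1×0.00730)² = 5.33e-05
Total = 0.000596. Share from C = 5.33e-05/0.000596 = 0.0894.

8.94%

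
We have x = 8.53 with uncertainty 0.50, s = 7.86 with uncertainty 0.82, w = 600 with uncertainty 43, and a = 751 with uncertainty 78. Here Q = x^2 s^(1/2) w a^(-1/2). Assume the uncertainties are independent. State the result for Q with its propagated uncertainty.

Q is a product of powers, so relative uncertainties combine in quadrature:
  (2·δx/x)² = (2×0.0586)² = 0.0137;  (½·δs/s)² = (0.5×0.104)² = 0.00272;  (1·δw/w)² = (1×0.0717)² = 0.00514;  (−½·δa/a)² = (-0.5×0.104)² = 0.00270
δQ/Q = √(0.0243) = 0.156
Q = 4470, so δQ = 0.156 × 4470 = 696.

4470 ± 696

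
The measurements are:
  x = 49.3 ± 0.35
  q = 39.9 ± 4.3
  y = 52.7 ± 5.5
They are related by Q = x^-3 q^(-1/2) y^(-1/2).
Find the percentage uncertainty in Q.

7.80%

Relative error in a monomial: (δQ/Q)² = Σ (nᵢ · δxᵢ/xᵢ)².
  (-3·δx/x)² = (-3×0.00710)² = 0.000454;  (−½·δq/q)² = (-0.5×0.108)² = 0.00290;  (−½·δy/y)² = (-0.5×0.104)² = 0.00272
δQ/Q = √(0.00608) = 0.0780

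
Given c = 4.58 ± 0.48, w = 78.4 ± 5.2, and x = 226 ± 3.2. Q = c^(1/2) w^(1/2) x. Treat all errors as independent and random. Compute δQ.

Since Q is a product/quotient, work with relative uncertainties:
  (½·δc/c)² = (0.5×0.105)² = 0.00275;  (½·δw/w)² = (0.5×0.0663)² = 0.00110;  (1·δx/x)² = (1×0.0142)² = 0.000200
δQ/Q = √(0.00405) = 0.0636
Q = 4280, so δQ = 0.0636 × 4280 = 272.

272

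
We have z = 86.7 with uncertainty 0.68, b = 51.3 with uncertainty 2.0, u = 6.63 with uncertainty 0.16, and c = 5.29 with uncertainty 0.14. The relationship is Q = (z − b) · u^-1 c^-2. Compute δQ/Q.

0.0833

Let w = z − b = 35.4. δw = √(δz² + δb²) = √(0.462 + 4.00) = 2.11, so δw/w = 0.0597.
Q is then a monomial in w, u, c:
δQ/Q = √((δw/w)² + (-1·δu/u)² + (-2·δc/c)²) = √(0.00356 + 0.000582 + 0.00280) = 0.0833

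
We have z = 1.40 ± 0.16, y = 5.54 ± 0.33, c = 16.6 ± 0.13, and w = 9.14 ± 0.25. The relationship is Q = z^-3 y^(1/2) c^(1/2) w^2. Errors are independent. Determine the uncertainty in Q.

102

Each factor contributes (exponent × relative error)² to (δQ/Q)²:
  (-3·δz/z)² = (-3×0.114)² = 0.118;  (½·δy/y)² = (0.5×0.0596)² = 0.000887;  (½·δc/c)² = (0.5×0.00783)² = 1.53e-05;  (2·δw/w)² = (2×0.0274)² = 0.00299
δQ/Q = √(0.121) = 0.348
Q = 292, so δQ = 0.348 × 292 = 102.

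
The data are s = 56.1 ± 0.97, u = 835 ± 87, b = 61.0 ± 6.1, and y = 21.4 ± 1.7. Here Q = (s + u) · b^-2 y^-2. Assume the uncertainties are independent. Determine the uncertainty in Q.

0.000143

Let w = s + u = 891. δw = √(δs² + δu²) = √(0.941 + 7570) = 87.0, so δw/w = 0.0976.
Q is then a monomial in w, b, y:
δQ/Q = √((δw/w)² + (-2·δb/b)² + (-2·δy/y)²) = √(0.00953 + 0.0400 + 0.0252) = 0.273
Q = 0.000523, so δQ = 0.273 × 0.000523 = 0.000143.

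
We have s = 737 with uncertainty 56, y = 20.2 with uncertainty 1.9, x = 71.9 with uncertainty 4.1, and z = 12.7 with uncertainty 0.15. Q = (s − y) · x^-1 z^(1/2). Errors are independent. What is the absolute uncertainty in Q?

Let u = s − y = 717. δu = √(δs² + δy²) = √(3140 + 3.61) = 56.0, so δu/u = 0.0782.
Q is then a monomial in u, x, z:
δQ/Q = √((δu/u)² + (-1·δx/x)² + (½·δz/z)²) = √(0.00611 + 0.00325 + 3.49e-05) = 0.0969
Q = 35.5, so δQ = 0.0969 × 35.5 = 3.44.

3.44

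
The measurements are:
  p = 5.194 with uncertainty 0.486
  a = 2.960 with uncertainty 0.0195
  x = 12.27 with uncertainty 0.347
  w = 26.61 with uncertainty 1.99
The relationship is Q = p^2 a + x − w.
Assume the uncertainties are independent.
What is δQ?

Let h = p^2·a = 79.85. δh/h = √((2·δp/p)² + (1·δa/a)²) = √(0.0350 + 4.34e-05) = 0.187, so δh = 15.0.
Q = h + x − w: δQ = √(δh² + δx² + δw²) = √(224 + 0.120 + 3.96) = 15.1

15.1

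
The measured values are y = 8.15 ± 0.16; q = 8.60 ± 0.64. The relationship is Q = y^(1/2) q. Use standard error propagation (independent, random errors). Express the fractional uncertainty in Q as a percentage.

7.51%

Q is a product of powers, so relative uncertainties combine in quadrature:
  (½·δy/y)² = (0.5×0.0196)² = 9.64e-05;  (1·δq/q)² = (1×0.0744)² = 0.00554
δQ/Q = √(0.00563) = 0.0751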